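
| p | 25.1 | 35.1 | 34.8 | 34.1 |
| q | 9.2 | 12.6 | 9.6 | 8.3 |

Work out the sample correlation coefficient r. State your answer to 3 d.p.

0.334

n = 4, Σp = 129.1, Σq = 39.7, Σp² = 4235.87, Σq² = 404.45, Σpq = 1290.29
nΣpq − ΣpΣq = 5161.16 − 5125.27 = 35.89
nΣp² − (Σp)² = 16943.48 − 16666.81 = 276.67; nΣq² − (Σq)² = 1617.8 − 1576.09 = 41.71
r = 35.89 / √(276.67 × 41.71) = 35.89 / 107.4240 ≈ 0.334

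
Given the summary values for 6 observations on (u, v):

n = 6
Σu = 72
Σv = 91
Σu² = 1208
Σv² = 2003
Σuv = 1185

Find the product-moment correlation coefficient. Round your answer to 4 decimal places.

0.2009

r = (nΣuv − ΣuΣv) / √[(nΣu² − (Σu)²)(nΣv² − (Σv)²)]
Numerator: 6×1185 − 72×91 = 558
Denominator: √[(7248 − 5184)(12018 − 8281)] = √[2064 × 3737] = 2777.2591
r = 558 / 2777.2591 ≈ 0.2009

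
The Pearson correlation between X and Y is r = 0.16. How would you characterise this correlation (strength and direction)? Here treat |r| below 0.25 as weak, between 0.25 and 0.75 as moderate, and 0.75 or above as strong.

r = 0.16 > 0 so the relationship is positive.
|r| = 0.16, which falls in the weak range.

weak positive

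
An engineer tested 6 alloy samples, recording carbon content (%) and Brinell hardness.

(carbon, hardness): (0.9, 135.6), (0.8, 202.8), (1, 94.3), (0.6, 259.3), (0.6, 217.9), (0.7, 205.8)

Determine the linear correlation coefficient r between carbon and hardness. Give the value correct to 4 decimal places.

-0.9470

n = 6, Σx = 4.6, Σy = 1115.7, Σx² = 3.66, Σy² = 225478.23, Σxy = 808.96
nΣxy − ΣxΣy = 4853.76 − 5132.22 = -278.46
nΣx² − (Σx)² = 21.96 − 21.16 = 0.8; nΣy² − (Σy)² = 1352869.38 − 1244786.49 = 108082.89
r = -278.46 / √(0.8 × 108082.89) = -278.46 / 294.0515 ≈ -0.9470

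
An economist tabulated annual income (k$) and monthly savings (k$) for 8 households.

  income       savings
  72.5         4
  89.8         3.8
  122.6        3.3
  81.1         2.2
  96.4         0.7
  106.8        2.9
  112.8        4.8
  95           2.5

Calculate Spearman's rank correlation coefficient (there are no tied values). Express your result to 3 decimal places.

Rank income: 1, 3, 8, 2, 5, 6, 7, 4
Rank savings: 7, 6, 5, 2, 1, 4, 8, 3
d = rank(income) − rank(savings): -6, -3, 3, 0, 4, 2, -1, 1; Σd² = 76
ρ = 1 − 6Σd² / [n(n²−1)] = 1 − 6×76 / (8×63) = 1 − 456/504 ≈ 0.095

0.095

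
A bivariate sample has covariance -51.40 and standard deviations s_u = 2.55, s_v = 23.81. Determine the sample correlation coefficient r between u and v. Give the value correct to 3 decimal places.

r = Cov(u,v) / (s_u · s_v) = -51.40 / (2.55 × 23.81)
  = -51.40 / 60.7155 ≈ -0.847

-0.847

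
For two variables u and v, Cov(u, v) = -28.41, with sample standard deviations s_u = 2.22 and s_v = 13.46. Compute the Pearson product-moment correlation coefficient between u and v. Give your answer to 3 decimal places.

r = Cov(u,v) / (s_u · s_v) = -28.41 / (2.22 × 13.46)
  = -28.41 / 29.8812 ≈ -0.951

-0.951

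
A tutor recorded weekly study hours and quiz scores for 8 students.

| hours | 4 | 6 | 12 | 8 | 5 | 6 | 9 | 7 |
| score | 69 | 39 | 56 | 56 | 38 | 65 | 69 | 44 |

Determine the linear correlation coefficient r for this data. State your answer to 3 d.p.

n = 8, Σx = 57, Σy = 436, Σx² = 451, Σy² = 24920, Σxy = 3139
nΣxy − ΣxΣy = 25112 − 24852 = 260
nΣx² − (Σx)² = 3608 − 3249 = 359; nΣy² − (Σy)² = 199360 − 190096 = 9264
r = 260 / √(359 × 9264) = 260 / 1823.6710 ≈ 0.143

0.143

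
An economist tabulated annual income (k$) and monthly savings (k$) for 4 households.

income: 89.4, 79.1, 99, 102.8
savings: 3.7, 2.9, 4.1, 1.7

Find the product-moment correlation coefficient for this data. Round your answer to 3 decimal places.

-0.211

n = 4, Σx = 370.3, Σy = 12.4, Σx² = 34618.01, Σy² = 41.8, Σxy = 1140.83
nΣxy − ΣxΣy = 4563.32 − 4591.72 = -28.4
nΣx² − (Σx)² = 138472.04 − 137122.09 = 1349.95; nΣy² − (Σy)² = 167.2 − 153.76 = 13.44
r = -28.4 / √(1349.95 × 13.44) = -28.4 / 134.6972 ≈ -0.211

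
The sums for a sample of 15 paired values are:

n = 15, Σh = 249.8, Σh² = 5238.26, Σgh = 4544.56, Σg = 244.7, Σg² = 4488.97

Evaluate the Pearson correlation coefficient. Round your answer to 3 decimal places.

r = (nΣgh − ΣgΣh) / √[(nΣg² − (Σg)²)(nΣh² − (Σh)²)]
Numerator: 15×4544.56 − 244.7×249.8 = 7042.34
Denominator: √[(67334.55 − 59878.09)(78573.9 − 62400.04)] = √[7456.46 × 16173.86] = 10981.7913
r = 7042.34 / 10981.7913 ≈ 0.641

0.641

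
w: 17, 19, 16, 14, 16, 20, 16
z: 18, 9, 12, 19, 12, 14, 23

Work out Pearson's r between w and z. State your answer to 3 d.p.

n = 7, Σw = 118, Σz = 107, Σw² = 2014, Σz² = 1779, Σwz = 1775
nΣwz − ΣwΣz = 12425 − 12626 = -201
nΣw² − (Σw)² = 14098 − 13924 = 174; nΣz² − (Σz)² = 12453 − 11449 = 1004
r = -201 / √(174 × 1004) = -201 / 417.9665 ≈ -0.481

-0.481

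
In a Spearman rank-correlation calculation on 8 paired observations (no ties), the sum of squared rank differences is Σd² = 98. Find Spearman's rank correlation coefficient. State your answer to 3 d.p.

-0.167

ρ = 1 − 6Σd² / [n(n²−1)] = 1 − 6×98 / (8×63)
  = 1 − 588/504 = 1 − 1.1667 ≈ -0.167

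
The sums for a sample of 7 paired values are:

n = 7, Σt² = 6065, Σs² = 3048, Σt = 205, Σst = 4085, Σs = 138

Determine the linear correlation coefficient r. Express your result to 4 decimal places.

0.3072

r = (nΣst − ΣsΣt) / √[(nΣs² − (Σs)²)(nΣt² − (Σt)²)]
Numerator: 7×4085 − 138×205 = 305
Denominator: √[(21336 − 19044)(42455 − 42025)] = √[2292 × 430] = 992.7537
r = 305 / 992.7537 ≈ 0.3072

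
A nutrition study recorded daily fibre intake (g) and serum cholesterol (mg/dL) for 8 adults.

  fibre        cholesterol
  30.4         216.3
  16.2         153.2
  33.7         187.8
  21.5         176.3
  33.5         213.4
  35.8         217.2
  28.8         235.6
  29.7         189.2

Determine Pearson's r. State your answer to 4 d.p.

n = 8, Σx = 229.6, Σy = 1589, Σx² = 6899.96, Σy² = 320625.86, Σxy = 46505.85
nΣxy − ΣxΣy = 372046.8 − 364834.4 = 7212.4
nΣx² − (Σx)² = 55199.68 − 52716.16 = 2483.52; nΣy² − (Σy)² = 2565006.88 − 2524921 = 40085.88
r = 7212.4 / √(2483.52 × 40085.88) = 7212.4 / 9977.6793 ≈ 0.7229

0.7229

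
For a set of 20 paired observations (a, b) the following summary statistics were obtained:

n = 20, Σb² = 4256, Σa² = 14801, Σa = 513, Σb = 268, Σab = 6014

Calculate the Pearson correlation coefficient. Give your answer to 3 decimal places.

-0.823

r = (nΣab − ΣaΣb) / √[(nΣa² − (Σa)²)(nΣb² − (Σb)²)]
Numerator: 20×6014 − 513×268 = -17204
Denominator: √[(296020 − 263169)(85120 − 71824)] = √[32851 × 13296] = 20899.4473
r = -17204 / 20899.4473 ≈ -0.823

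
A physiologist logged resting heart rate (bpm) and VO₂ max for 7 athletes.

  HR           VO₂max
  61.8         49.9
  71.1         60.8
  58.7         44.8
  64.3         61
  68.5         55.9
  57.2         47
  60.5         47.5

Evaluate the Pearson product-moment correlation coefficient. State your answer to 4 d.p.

0.8563

n = 7, Σx = 442.1, Σy = 366.9, Σx² = 28078.97, Σy² = 19504.75, Σxy = 23350.06
nΣxy − ΣxΣy = 163450.42 − 162206.49 = 1243.93
nΣx² − (Σx)² = 196552.79 − 195452.41 = 1100.38; nΣy² − (Σy)² = 136533.25 − 134615.61 = 1917.64
r = 1243.93 / √(1100.38 × 1917.64) = 1243.93 / 1452.6296 ≈ 0.8563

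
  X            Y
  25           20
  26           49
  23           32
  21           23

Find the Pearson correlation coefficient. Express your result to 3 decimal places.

n = 4, ΣX = 95, ΣY = 124, ΣX² = 2271, ΣY² = 4354, ΣXY = 2993
nΣXY − ΣXΣY = 11972 − 11780 = 192
nΣX² − (ΣX)² = 9084 − 9025 = 59; nΣY² − (ΣY)² = 17416 − 15376 = 2040
r = 192 / √(59 × 2040) = 192 / 346.9294 ≈ 0.553

0.553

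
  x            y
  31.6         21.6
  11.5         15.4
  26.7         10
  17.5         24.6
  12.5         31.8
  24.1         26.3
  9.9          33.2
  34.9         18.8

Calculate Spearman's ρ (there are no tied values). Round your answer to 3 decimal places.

-0.500

Rank x: 7, 2, 6, 4, 3, 5, 1, 8
Rank y: 4, 2, 1, 5, 7, 6, 8, 3
d = rank(x) − rank(y): 3, 0, 5, -1, -4, -1, -7, 5; Σd² = 126
ρ = 1 − 6Σd² / [n(n²−1)] = 1 − 6×126 / (8×63) = 1 − 756/504 ≈ -0.500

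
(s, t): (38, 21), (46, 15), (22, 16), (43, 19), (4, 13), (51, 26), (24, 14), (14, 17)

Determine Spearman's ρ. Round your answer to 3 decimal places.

Rank s: 5, 7, 3, 6, 1, 8, 4, 2
Rank t: 7, 3, 4, 6, 1, 8, 2, 5
d = rank(s) − rank(t): -2, 4, -1, 0, 0, 0, 2, -3; Σd² = 34
ρ = 1 − 6Σd² / [n(n²−1)] = 1 − 6×34 / (8×63) = 1 − 204/504 ≈ 0.595

0.595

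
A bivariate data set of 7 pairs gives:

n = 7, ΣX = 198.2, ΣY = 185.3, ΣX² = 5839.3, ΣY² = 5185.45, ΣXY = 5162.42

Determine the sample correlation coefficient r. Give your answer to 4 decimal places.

-0.3336

r = (nΣXY − ΣXΣY) / √[(nΣX² − (ΣX)²)(nΣY² − (ΣY)²)]
Numerator: 7×5162.42 − 198.2×185.3 = -589.52
Denominator: √[(40875.1 − 39283.24)(36298.15 − 34336.09)] = √[1591.86 × 1962.06] = 1767.2931
r = -589.52 / 1767.2931 ≈ -0.3336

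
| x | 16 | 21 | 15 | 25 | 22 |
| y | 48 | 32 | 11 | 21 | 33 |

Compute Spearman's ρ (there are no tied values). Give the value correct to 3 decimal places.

0.100

Rank x: 2, 3, 1, 5, 4
Rank y: 5, 3, 1, 2, 4
d = rank(x) − rank(y): -3, 0, 0, 3, 0; Σd² = 18
ρ = 1 − 6Σd² / [n(n²−1)] = 1 − 6×18 / (5×24) = 1 − 108/120 ≈ 0.100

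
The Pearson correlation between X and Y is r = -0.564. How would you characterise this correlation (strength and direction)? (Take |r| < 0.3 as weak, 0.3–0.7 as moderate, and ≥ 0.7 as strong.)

moderate negative

r = -0.564 < 0 so the relationship is negative.
|r| = 0.564, which falls in the moderate range.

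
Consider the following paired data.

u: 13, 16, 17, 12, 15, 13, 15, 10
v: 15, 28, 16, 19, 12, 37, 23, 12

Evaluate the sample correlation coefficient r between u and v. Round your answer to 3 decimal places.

0.152

n = 8, Σu = 111, Σv = 162, Σu² = 1577, Σv² = 3812, Σuv = 2269
nΣuv − ΣuΣv = 18152 − 17982 = 170
nΣu² − (Σu)² = 12616 − 12321 = 295; nΣv² − (Σv)² = 30496 − 26244 = 4252
r = 170 / √(295 × 4252) = 170 / 1119.9732 ≈ 0.152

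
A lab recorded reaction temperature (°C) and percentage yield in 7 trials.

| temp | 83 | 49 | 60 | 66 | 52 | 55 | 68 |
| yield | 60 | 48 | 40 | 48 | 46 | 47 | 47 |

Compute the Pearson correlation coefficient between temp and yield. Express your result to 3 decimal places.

n = 7, Σx = 433, Σy = 336, Σx² = 27599, Σy² = 16342, Σxy = 21073
nΣxy − ΣxΣy = 147511 − 145488 = 2023
nΣx² − (Σx)² = 193193 − 187489 = 5704; nΣy² − (Σy)² = 114394 − 112896 = 1498
r = 2023 / √(5704 × 1498) = 2023 / 2923.1134 ≈ 0.692

0.692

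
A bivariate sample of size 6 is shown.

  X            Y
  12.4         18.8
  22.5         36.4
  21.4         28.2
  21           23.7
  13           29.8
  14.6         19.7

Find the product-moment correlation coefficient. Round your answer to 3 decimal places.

0.584

n = 6, ΣX = 104.9, ΣY = 156.6, ΣX² = 1941.13, ΣY² = 4311.46, ΣXY = 2828.32
nΣXY − ΣXΣY = 16969.92 − 16427.34 = 542.58
nΣX² − (ΣX)² = 11646.78 − 11004.01 = 642.77; nΣY² − (ΣY)² = 25868.76 − 24523.56 = 1345.2
r = 542.58 / √(642.77 × 1345.2) = 542.58 / 929.8678 ≈ 0.584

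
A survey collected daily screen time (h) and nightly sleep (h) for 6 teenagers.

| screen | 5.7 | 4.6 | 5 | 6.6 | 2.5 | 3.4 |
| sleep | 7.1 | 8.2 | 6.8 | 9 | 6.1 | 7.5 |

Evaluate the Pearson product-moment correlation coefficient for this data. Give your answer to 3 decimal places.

n = 6, Σx = 27.8, Σy = 44.7, Σx² = 140.02, Σy² = 338.35, Σxy = 212.34
nΣxy − ΣxΣy = 1274.04 − 1242.66 = 31.38
nΣx² − (Σx)² = 840.12 − 772.84 = 67.28; nΣy² − (Σy)² = 2030.1 − 1998.09 = 32.01
r = 31.38 / √(67.28 × 32.01) = 31.38 / 46.4072 ≈ 0.676

0.676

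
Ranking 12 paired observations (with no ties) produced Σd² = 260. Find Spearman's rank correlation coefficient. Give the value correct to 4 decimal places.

0.0909

ρ = 1 − 6Σd² / [n(n²−1)] = 1 − 6×260 / (12×143)
  = 1 − 1560/1716 = 1 − 0.90909 ≈ 0.0909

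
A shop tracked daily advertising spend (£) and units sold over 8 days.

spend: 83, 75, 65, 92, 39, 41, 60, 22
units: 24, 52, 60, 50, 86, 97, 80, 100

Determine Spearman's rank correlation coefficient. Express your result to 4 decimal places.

-0.9524

Rank spend: 7, 6, 5, 8, 2, 3, 4, 1
Rank units: 1, 3, 4, 2, 6, 7, 5, 8
d = rank(spend) − rank(units): 6, 3, 1, 6, -4, -4, -1, -7; Σd² = 164
ρ = 1 − 6Σd² / [n(n²−1)] = 1 − 6×164 / (8×63) = 1 − 984/504 ≈ -0.9524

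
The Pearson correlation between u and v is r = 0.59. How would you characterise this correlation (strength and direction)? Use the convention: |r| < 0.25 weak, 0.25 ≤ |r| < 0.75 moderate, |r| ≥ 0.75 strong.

r = 0.59 > 0 so the relationship is positive.
|r| = 0.59, which falls in the moderate range.

moderate positive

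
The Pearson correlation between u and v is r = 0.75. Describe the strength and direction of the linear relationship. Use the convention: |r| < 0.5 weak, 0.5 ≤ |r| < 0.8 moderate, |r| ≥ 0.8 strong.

r = 0.75 > 0 so the relationship is positive.
|r| = 0.75, which falls in the moderate range.

moderate positive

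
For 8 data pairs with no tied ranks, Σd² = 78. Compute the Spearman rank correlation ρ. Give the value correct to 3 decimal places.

0.071

ρ = 1 − 6Σd² / [n(n²−1)] = 1 − 6×78 / (8×63)
  = 1 − 468/504 = 1 − 0.9286 ≈ 0.071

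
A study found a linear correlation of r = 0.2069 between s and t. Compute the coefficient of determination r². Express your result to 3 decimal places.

0.043

r² = (0.2069)² = 0.043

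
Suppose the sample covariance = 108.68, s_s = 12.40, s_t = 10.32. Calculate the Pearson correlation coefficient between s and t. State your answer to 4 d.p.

r = Cov(s,t) / (s_s · s_t) = 108.68 / (12.40 × 10.32)
  = 108.68 / 127.9680 ≈ 0.8493

0.8493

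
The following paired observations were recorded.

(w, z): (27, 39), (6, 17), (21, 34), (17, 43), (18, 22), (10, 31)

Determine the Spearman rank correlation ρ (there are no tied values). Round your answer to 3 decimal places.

0.543

Rank w: 6, 1, 5, 3, 4, 2
Rank z: 5, 1, 4, 6, 2, 3
d = rank(w) − rank(z): 1, 0, 1, -3, 2, -1; Σd² = 16
ρ = 1 − 6Σd² / [n(n²−1)] = 1 − 6×16 / (6×35) = 1 − 96/210 ≈ 0.543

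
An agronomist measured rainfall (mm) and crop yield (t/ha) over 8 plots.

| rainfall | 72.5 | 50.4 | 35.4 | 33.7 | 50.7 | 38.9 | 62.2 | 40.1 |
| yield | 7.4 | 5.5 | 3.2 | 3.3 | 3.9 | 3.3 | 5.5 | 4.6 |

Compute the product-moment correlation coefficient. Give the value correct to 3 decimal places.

n = 8, Σx = 383.9, Σy = 36.7, Σx² = 19745.81, Σy² = 183.65, Σxy = 1890.85
nΣxy − ΣxΣy = 15126.8 − 14089.13 = 1037.67
nΣx² − (Σx)² = 157966.48 − 147379.21 = 10587.27; nΣy² − (Σy)² = 1469.2 − 1346.89 = 122.31
r = 1037.67 / √(10587.27 × 122.31) = 1037.67 / 1137.9495 ≈ 0.912

0.912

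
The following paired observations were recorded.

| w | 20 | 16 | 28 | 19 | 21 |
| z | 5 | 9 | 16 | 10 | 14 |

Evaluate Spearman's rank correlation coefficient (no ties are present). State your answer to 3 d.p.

Rank w: 3, 1, 5, 2, 4
Rank z: 1, 2, 5, 3, 4
d = rank(w) − rank(z): 2, -1, 0, -1, 0; Σd² = 6
ρ = 1 − 6Σd² / [n(n²−1)] = 1 − 6×6 / (5×24) = 1 − 36/120 ≈ 0.700

0.700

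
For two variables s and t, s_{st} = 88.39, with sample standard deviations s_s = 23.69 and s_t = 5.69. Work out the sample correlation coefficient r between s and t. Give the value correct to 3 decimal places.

0.656

r = Cov(s,t) / (s_s · s_t) = 88.39 / (23.69 × 5.69)
  = 88.39 / 134.7961 ≈ 0.656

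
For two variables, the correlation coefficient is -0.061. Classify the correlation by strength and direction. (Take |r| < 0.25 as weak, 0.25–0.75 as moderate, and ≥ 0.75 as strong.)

weak negative

r = -0.061 < 0 so the relationship is negative.
|r| = 0.061, which falls in the weak range.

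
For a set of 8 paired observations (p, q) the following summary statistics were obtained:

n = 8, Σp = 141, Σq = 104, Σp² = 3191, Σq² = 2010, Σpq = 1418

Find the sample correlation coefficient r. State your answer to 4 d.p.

-0.6089

r = (nΣpq − ΣpΣq) / √[(nΣp² − (Σp)²)(nΣq² − (Σq)²)]
Numerator: 8×1418 − 141×104 = -3320
Denominator: √[(25528 − 19881)(16080 − 10816)] = √[5647 × 5264] = 5452.1379
r = -3320 / 5452.1379 ≈ -0.6089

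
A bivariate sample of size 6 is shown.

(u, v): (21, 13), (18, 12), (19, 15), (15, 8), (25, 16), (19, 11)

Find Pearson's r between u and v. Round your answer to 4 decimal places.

n = 6, Σu = 117, Σv = 75, Σu² = 2337, Σv² = 979, Σuv = 1503
nΣuv − ΣuΣv = 9018 − 8775 = 243
nΣu² − (Σu)² = 14022 − 13689 = 333; nΣv² − (Σv)² = 5874 − 5625 = 249
r = 243 / √(333 × 249) = 243 / 287.9531 ≈ 0.8439

0.8439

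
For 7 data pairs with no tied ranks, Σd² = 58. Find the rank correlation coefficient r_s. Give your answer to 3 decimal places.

ρ = 1 − 6Σd² / [n(n²−1)] = 1 − 6×58 / (7×48)
  = 1 − 348/336 = 1 − 1.0357 ≈ -0.036

-0.036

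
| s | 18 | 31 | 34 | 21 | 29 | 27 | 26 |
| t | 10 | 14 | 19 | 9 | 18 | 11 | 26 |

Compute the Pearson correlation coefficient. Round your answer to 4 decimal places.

0.4951

n = 7, Σs = 186, Σt = 107, Σs² = 5128, Σt² = 1859, Σst = 2944
nΣst − ΣsΣt = 20608 − 19902 = 706
nΣs² − (Σs)² = 35896 − 34596 = 1300; nΣt² − (Σt)² = 13013 − 11449 = 1564
r = 706 / √(1300 × 1564) = 706 / 1425.9032 ≈ 0.4951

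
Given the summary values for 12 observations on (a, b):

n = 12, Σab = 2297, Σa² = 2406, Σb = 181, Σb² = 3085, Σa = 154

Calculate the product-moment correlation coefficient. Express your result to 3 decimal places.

-0.066

r = (nΣab − ΣaΣb) / √[(nΣa² − (Σa)²)(nΣb² − (Σb)²)]
Numerator: 12×2297 − 154×181 = -310
Denominator: √[(28872 − 23716)(37020 − 32761)] = √[5156 × 4259] = 4686.0862
r = -310 / 4686.0862 ≈ -0.066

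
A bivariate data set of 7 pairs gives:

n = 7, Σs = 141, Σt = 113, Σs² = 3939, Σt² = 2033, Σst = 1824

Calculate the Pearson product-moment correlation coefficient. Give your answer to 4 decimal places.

-0.9438

r = (nΣst − ΣsΣt) / √[(nΣs² − (Σs)²)(nΣt² − (Σt)²)]
Numerator: 7×1824 − 141×113 = -3165
Denominator: √[(27573 − 19881)(14231 − 12769)] = √[7692 × 1462] = 3353.4615
r = -3165 / 3353.4615 ≈ -0.9438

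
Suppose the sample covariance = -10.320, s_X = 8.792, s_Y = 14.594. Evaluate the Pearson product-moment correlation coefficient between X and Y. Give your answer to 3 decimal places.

r = Cov(X,Y) / (s_X · s_Y) = -10.320 / (8.792 × 14.594)
  = -10.320 / 128.3104 ≈ -0.080

-0.080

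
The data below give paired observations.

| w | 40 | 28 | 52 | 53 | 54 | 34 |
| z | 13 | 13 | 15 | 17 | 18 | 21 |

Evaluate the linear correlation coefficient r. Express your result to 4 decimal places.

0.1817

n = 6, Σw = 261, Σz = 97, Σw² = 11969, Σz² = 1617, Σwz = 4251
nΣwz − ΣwΣz = 25506 − 25317 = 189
nΣw² − (Σw)² = 71814 − 68121 = 3693; nΣz² − (Σz)² = 9702 − 9409 = 293
r = 189 / √(3693 × 293) = 189 / 1040.2158 ≈ 0.1817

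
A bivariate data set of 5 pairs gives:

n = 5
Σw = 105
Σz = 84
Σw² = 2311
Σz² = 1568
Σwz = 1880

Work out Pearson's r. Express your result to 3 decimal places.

r = (nΣwz − ΣwΣz) / √[(nΣw² − (Σw)²)(nΣz² − (Σz)²)]
Numerator: 5×1880 − 105×84 = 580
Denominator: √[(11555 − 11025)(7840 − 7056)] = √[530 × 784] = 644.6084
r = 580 / 644.6084 ≈ 0.900

0.900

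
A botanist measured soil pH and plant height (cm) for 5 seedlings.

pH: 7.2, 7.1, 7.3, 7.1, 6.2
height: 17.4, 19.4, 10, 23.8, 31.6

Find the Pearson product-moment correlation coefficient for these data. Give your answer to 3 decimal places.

n = 5, Σx = 34.9, Σy = 102.2, Σx² = 244.39, Σy² = 2344.12, Σxy = 700.92
nΣxy − ΣxΣy = 3504.6 − 3566.78 = -62.18
nΣx² − (Σx)² = 1221.95 − 1218.01 = 3.94; nΣy² − (Σy)² = 11720.6 − 10444.84 = 1275.76
r = -62.18 / √(3.94 × 1275.76) = -62.18 / 70.8978 ≈ -0.877

-0.877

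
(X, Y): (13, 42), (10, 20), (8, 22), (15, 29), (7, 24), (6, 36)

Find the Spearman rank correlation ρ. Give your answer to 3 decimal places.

Rank X: 5, 4, 3, 6, 2, 1
Rank Y: 6, 1, 2, 4, 3, 5
d = rank(X) − rank(Y): -1, 3, 1, 2, -1, -4; Σd² = 32
ρ = 1 − 6Σd² / [n(n²−1)] = 1 − 6×32 / (6×35) = 1 − 192/210 ≈ 0.086

0.086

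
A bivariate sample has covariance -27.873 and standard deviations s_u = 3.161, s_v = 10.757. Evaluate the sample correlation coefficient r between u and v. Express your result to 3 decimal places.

r = Cov(u,v) / (s_u · s_v) = -27.873 / (3.161 × 10.757)
  = -27.873 / 34.0029 ≈ -0.820

-0.820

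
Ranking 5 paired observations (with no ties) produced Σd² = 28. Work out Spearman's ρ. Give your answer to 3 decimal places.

ρ = 1 − 6Σd² / [n(n²−1)] = 1 − 6×28 / (5×24)
  = 1 − 168/120 = 1 − 1.4000 ≈ -0.400

-0.400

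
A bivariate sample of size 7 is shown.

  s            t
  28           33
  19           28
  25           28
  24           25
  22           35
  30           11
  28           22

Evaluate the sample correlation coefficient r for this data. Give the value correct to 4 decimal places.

n = 7, Σs = 176, Σt = 182, Σs² = 4514, Σt² = 5112, Σst = 4472
nΣst − ΣsΣt = 31304 − 32032 = -728
nΣs² − (Σs)² = 31598 − 30976 = 622; nΣt² − (Σt)² = 35784 − 33124 = 2660
r = -728 / √(622 × 2660) = -728 / 1286.2815 ≈ -0.5660

-0.5660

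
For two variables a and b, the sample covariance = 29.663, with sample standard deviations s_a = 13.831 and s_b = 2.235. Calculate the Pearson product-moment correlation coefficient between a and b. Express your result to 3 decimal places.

0.960

r = Cov(a,b) / (s_a · s_b) = 29.663 / (13.831 × 2.235)
  = 29.663 / 30.9123 ≈ 0.960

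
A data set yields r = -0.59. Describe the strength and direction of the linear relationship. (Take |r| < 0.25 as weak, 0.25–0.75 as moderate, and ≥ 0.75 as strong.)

r = -0.59 < 0 so the relationship is negative.
|r| = 0.59, which falls in the moderate range.

moderate negative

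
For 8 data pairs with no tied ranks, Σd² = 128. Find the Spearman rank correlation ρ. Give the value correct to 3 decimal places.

ρ = 1 − 6Σd² / [n(n²−1)] = 1 − 6×128 / (8×63)
  = 1 − 768/504 = 1 − 1.5238 ≈ -0.524

-0.524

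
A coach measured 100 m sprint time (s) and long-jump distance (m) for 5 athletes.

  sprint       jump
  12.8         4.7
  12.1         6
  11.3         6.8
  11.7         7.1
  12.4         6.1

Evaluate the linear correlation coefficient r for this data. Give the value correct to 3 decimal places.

n = 5, Σx = 60.3, Σy = 30.7, Σx² = 728.59, Σy² = 191.95, Σxy = 368.31
nΣxy − ΣxΣy = 1841.55 − 1851.21 = -9.66
nΣx² − (Σx)² = 3642.95 − 3636.09 = 6.86; nΣy² − (Σy)² = 959.75 − 942.49 = 17.26
r = -9.66 / √(6.86 × 17.26) = -9.66 / 10.8813 ≈ -0.888

-0.888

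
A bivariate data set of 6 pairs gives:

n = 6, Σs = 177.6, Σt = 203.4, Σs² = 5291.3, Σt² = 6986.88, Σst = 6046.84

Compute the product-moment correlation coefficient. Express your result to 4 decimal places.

0.4671

r = (nΣst − ΣsΣt) / √[(nΣs² − (Σs)²)(nΣt² − (Σt)²)]
Numerator: 6×6046.84 − 177.6×203.4 = 157.2
Denominator: √[(31747.8 − 31541.76)(41921.28 − 41371.56)] = √[206.04 × 549.72] = 336.5476
r = 157.2 / 336.5476 ≈ 0.4671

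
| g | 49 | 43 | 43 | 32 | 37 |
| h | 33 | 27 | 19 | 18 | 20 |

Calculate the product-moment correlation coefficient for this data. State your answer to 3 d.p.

n = 5, Σg = 204, Σh = 117, Σg² = 8492, Σh² = 2903, Σgh = 4911
nΣgh − ΣgΣh = 24555 − 23868 = 687
nΣg² − (Σg)² = 42460 − 41616 = 844; nΣh² − (Σh)² = 14515 − 13689 = 826
r = 687 / √(844 × 826) = 687 / 834.9515 ≈ 0.823

0.823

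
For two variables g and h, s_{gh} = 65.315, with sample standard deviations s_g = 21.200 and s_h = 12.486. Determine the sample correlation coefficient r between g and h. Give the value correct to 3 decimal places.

0.247

r = Cov(g,h) / (s_g · s_h) = 65.315 / (21.200 × 12.486)
  = 65.315 / 264.7032 ≈ 0.247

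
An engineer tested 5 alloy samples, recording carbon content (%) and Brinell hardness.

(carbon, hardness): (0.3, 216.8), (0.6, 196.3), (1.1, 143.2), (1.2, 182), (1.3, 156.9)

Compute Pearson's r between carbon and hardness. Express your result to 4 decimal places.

-0.8435

n = 5, Σx = 4.5, Σy = 895.2, Σx² = 4.79, Σy² = 163783.78, Σxy = 762.71
nΣxy − ΣxΣy = 3813.55 − 4028.4 = -214.85
nΣx² − (Σx)² = 23.95 − 20.25 = 3.7; nΣy² − (Σy)² = 818918.9 − 801383.04 = 17535.86
r = -214.85 / √(3.7 × 17535.86) = -214.85 / 254.7208 ≈ -0.8435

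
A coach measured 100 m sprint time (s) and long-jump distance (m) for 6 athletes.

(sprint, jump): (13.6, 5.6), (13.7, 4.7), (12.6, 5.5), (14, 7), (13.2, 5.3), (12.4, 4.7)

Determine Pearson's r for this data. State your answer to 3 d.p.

0.553

n = 6, Σx = 79.5, Σy = 32.8, Σx² = 1055.41, Σy² = 182.88, Σxy = 436.09
nΣxy − ΣxΣy = 2616.54 − 2607.6 = 8.94
nΣx² − (Σx)² = 6332.46 − 6320.25 = 12.21; nΣy² − (Σy)² = 1097.28 − 1075.84 = 21.44
r = 8.94 / √(12.21 × 21.44) = 8.94 / 16.1797 ≈ 0.553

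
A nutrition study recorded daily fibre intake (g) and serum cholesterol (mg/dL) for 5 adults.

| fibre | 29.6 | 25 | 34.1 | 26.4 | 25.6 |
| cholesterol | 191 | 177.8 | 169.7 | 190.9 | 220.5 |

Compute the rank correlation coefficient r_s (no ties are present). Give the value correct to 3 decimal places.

-0.300

Rank fibre: 4, 1, 5, 3, 2
Rank cholesterol: 4, 2, 1, 3, 5
d = rank(fibre) − rank(cholesterol): 0, -1, 4, 0, -3; Σd² = 26
ρ = 1 − 6Σd² / [n(n²−1)] = 1 − 6×26 / (5×24) = 1 − 156/120 ≈ -0.300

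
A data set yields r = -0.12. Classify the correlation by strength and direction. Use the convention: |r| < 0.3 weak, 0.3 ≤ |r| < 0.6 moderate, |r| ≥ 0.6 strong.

weak negative

r = -0.12 < 0 so the relationship is negative.
|r| = 0.12, which falls in the weak range.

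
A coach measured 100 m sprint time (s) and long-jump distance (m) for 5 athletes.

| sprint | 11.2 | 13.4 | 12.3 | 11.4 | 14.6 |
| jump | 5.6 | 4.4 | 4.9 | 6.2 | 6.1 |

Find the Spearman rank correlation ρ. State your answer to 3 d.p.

Rank sprint: 1, 4, 3, 2, 5
Rank jump: 3, 1, 2, 5, 4
d = rank(sprint) − rank(jump): -2, 3, 1, -3, 1; Σd² = 24
ρ = 1 − 6Σd² / [n(n²−1)] = 1 − 6×24 / (5×24) = 1 − 144/120 ≈ -0.200

-0.200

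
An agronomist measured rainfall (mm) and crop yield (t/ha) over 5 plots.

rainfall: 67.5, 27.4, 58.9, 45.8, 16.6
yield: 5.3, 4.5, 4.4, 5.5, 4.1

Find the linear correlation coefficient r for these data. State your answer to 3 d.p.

n = 5, Σx = 216.2, Σy = 23.8, Σx² = 11149.42, Σy² = 114.76, Σxy = 1060.17
nΣxy − ΣxΣy = 5300.85 − 5145.56 = 155.29
nΣx² − (Σx)² = 55747.1 − 46742.44 = 9004.66; nΣy² − (Σy)² = 573.8 − 566.44 = 7.36
r = 155.29 / √(9004.66 × 7.36) = 155.29 / 257.4379 ≈ 0.603

0.603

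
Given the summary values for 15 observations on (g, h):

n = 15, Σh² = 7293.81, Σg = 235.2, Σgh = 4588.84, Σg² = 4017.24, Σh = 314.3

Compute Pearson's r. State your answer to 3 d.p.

-0.703

r = (nΣgh − ΣgΣh) / √[(nΣg² − (Σg)²)(nΣh² − (Σh)²)]
Numerator: 15×4588.84 − 235.2×314.3 = -5090.76
Denominator: √[(60258.6 − 55319.04)(109407.15 − 98784.49)] = √[4939.56 × 10622.66] = 7243.7053
r = -5090.76 / 7243.7053 ≈ -0.703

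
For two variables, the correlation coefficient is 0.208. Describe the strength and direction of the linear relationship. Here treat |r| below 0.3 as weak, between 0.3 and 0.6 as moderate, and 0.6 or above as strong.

weak positive

r = 0.208 > 0 so the relationship is positive.
|r| = 0.208, which falls in the weak range.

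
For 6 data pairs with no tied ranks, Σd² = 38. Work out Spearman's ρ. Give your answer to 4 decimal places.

ρ = 1 − 6Σd² / [n(n²−1)] = 1 − 6×38 / (6×35)
  = 1 − 228/210 = 1 − 1.08571 ≈ -0.0857

-0.0857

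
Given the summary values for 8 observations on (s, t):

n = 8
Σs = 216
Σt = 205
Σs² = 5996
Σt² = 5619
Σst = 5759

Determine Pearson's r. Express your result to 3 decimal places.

r = (nΣst − ΣsΣt) / √[(nΣs² − (Σs)²)(nΣt² − (Σt)²)]
Numerator: 8×5759 − 216×205 = 1792
Denominator: √[(47968 − 46656)(44952 − 42025)] = √[1312 × 2927] = 1959.6489
r = 1792 / 1959.6489 ≈ 0.914

0.914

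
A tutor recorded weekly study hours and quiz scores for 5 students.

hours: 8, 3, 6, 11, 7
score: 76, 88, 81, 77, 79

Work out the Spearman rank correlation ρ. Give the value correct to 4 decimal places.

-0.9000

Rank hours: 4, 1, 2, 5, 3
Rank score: 1, 5, 4, 2, 3
d = rank(hours) − rank(score): 3, -4, -2, 3, 0; Σd² = 38
ρ = 1 − 6Σd² / [n(n²−1)] = 1 − 6×38 / (5×24) = 1 − 228/120 ≈ -0.9000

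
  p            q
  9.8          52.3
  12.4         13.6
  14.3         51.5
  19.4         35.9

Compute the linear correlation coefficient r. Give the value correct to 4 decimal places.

n = 4, Σp = 55.9, Σq = 153.3, Σp² = 830.65, Σq² = 6861.31, Σpq = 2114.09
nΣpq − ΣpΣq = 8456.36 − 8569.47 = -113.11
nΣp² − (Σp)² = 3322.6 − 3124.81 = 197.79; nΣq² − (Σq)² = 27445.24 − 23500.89 = 3944.35
r = -113.11 / √(197.79 × 3944.35) = -113.11 / 883.2627 ≈ -0.1281

-0.1281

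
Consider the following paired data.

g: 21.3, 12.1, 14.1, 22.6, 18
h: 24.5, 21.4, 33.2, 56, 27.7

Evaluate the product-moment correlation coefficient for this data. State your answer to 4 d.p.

n = 5, Σg = 88.1, Σh = 162.8, Σg² = 1633.67, Σh² = 6063.74, Σgh = 3013.11
nΣgh − ΣgΣh = 15065.55 − 14342.68 = 722.87
nΣg² − (Σg)² = 8168.35 − 7761.61 = 406.74; nΣh² − (Σh)² = 30318.7 − 26503.84 = 3814.86
r = 722.87 / √(406.74 × 3814.86) = 722.87 / 1245.6549 ≈ 0.5803

0.5803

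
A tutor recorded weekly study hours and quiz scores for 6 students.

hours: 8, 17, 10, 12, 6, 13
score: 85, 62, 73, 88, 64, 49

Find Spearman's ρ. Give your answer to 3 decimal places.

Rank hours: 2, 6, 3, 4, 1, 5
Rank score: 5, 2, 4, 6, 3, 1
d = rank(hours) − rank(score): -3, 4, -1, -2, -2, 4; Σd² = 50
ρ = 1 − 6Σd² / [n(n²−1)] = 1 − 6×50 / (6×35) = 1 − 300/210 ≈ -0.429

-0.429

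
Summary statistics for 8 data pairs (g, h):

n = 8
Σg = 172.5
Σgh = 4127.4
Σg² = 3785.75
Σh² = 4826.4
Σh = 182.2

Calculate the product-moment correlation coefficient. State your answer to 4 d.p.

0.9387

r = (nΣgh − ΣgΣh) / √[(nΣg² − (Σg)²)(nΣh² − (Σh)²)]
Numerator: 8×4127.4 − 172.5×182.2 = 1589.7
Denominator: √[(30286 − 29756.25)(38611.2 − 33196.84)] = √[529.75 × 5414.36] = 1693.5930
r = 1589.7 / 1693.5930 ≈ 0.9387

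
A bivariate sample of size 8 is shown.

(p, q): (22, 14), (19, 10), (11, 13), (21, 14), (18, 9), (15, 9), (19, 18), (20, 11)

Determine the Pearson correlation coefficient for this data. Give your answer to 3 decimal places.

n = 8, Σp = 145, Σq = 98, Σp² = 2717, Σq² = 1268, Σpq = 1794
nΣpq − ΣpΣq = 14352 − 14210 = 142
nΣp² − (Σp)² = 21736 − 21025 = 711; nΣq² − (Σq)² = 10144 − 9604 = 540
r = 142 / √(711 × 540) = 142 / 619.6289 ≈ 0.229

0.229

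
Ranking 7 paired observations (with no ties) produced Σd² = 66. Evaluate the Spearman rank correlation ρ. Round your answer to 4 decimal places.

-0.1786

ρ = 1 − 6Σd² / [n(n²−1)] = 1 − 6×66 / (7×48)
  = 1 − 396/336 = 1 − 1.17857 ≈ -0.1786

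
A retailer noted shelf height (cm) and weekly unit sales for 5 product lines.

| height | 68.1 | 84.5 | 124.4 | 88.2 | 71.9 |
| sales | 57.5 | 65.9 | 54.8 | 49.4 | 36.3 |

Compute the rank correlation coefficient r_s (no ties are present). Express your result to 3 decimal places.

Rank height: 1, 3, 5, 4, 2
Rank sales: 4, 5, 3, 2, 1
d = rank(height) − rank(sales): -3, -2, 2, 2, 1; Σd² = 22
ρ = 1 − 6Σd² / [n(n²−1)] = 1 − 6×22 / (5×24) = 1 − 132/120 ≈ -0.100

-0.100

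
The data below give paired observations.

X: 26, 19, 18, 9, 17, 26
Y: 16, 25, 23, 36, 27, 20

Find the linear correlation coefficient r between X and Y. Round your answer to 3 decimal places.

-0.963

n = 6, ΣX = 115, ΣY = 147, ΣX² = 2407, ΣY² = 3835, ΣXY = 2608
nΣXY − ΣXΣY = 15648 − 16905 = -1257
nΣX² − (ΣX)² = 14442 − 13225 = 1217; nΣY² − (ΣY)² = 23010 − 21609 = 1401
r = -1257 / √(1217 × 1401) = -1257 / 1305.7630 ≈ -0.963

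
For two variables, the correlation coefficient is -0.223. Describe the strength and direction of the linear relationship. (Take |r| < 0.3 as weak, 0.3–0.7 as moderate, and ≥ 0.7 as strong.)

r = -0.223 < 0 so the relationship is negative.
|r| = 0.223, which falls in the weak range.

weak negative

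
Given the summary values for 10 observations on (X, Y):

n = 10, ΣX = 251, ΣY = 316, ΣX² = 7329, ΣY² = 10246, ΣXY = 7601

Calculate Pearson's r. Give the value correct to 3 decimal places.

-0.639

r = (nΣXY − ΣXΣY) / √[(nΣX² − (ΣX)²)(nΣY² − (ΣY)²)]
Numerator: 10×7601 − 251×316 = -3306
Denominator: √[(73290 − 63001)(102460 − 99856)] = √[10289 × 2604] = 5176.1526
r = -3306 / 5176.1526 ≈ -0.639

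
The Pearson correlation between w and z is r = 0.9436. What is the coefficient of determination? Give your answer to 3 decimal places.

0.890

r² = (0.9436)² = 0.890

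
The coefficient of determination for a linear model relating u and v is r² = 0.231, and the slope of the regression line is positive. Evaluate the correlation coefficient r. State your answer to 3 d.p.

|r| = √0.231 = 0.481
The association is positive, so r = 0.481.

0.481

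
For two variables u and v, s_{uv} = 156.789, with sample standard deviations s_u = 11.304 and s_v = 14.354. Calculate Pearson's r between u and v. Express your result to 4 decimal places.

r = Cov(u,v) / (s_u · s_v) = 156.789 / (11.304 × 14.354)
  = 156.789 / 162.2576 ≈ 0.9663

0.9663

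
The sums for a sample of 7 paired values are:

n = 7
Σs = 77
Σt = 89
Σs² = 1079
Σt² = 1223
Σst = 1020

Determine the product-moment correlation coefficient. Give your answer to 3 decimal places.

r = (nΣst − ΣsΣt) / √[(nΣs² − (Σs)²)(nΣt² − (Σt)²)]
Numerator: 7×1020 − 77×89 = 287
Denominator: √[(7553 − 5929)(8561 − 7921)] = √[1624 × 640] = 1019.4901
r = 287 / 1019.4901 ≈ 0.282

0.282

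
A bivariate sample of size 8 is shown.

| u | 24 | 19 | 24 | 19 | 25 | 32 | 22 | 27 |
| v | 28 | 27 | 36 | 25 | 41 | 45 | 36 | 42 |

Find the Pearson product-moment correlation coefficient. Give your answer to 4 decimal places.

0.8618

n = 8, Σu = 192, Σv = 280, Σu² = 4736, Σv² = 10200, Σuv = 6915
nΣuv − ΣuΣv = 55320 − 53760 = 1560
nΣu² − (Σu)² = 37888 − 36864 = 1024; nΣv² − (Σv)² = 81600 − 78400 = 3200
r = 1560 / √(1024 × 3200) = 1560 / 1810.1934 ≈ 0.8618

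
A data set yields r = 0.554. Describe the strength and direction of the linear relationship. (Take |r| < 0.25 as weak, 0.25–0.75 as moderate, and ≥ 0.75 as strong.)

moderate positive

r = 0.554 > 0 so the relationship is positive.
|r| = 0.554, which falls in the moderate range.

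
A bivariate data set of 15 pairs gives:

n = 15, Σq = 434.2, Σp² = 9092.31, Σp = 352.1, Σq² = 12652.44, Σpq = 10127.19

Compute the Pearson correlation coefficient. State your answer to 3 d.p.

-0.247

r = (nΣpq − ΣpΣq) / √[(nΣp² − (Σp)²)(nΣq² − (Σq)²)]
Numerator: 15×10127.19 − 352.1×434.2 = -973.97
Denominator: √[(136384.65 − 123974.41)(189786.6 − 188529.64)] = √[12410.24 × 1256.96] = 3949.5791
r = -973.97 / 3949.5791 ≈ -0.247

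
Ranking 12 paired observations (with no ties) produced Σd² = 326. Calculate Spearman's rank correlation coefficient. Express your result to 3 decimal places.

ρ = 1 − 6Σd² / [n(n²−1)] = 1 − 6×326 / (12×143)
  = 1 − 1956/1716 = 1 − 1.1399 ≈ -0.140

-0.140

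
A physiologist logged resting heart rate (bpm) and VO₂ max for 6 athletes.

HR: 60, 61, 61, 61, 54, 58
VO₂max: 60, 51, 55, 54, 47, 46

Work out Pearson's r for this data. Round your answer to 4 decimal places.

0.6378

n = 6, Σx = 355, Σy = 313, Σx² = 21043, Σy² = 16467, Σxy = 18566
nΣxy − ΣxΣy = 111396 − 111115 = 281
nΣx² − (Σx)² = 126258 − 126025 = 233; nΣy² − (Σy)² = 98802 − 97969 = 833
r = 281 / √(233 × 833) = 281 / 440.5553 ≈ 0.6378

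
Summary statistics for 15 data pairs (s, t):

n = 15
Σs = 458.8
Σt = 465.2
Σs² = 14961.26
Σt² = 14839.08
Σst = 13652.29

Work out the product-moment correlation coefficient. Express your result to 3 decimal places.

-0.933

r = (nΣst − ΣsΣt) / √[(nΣs² − (Σs)²)(nΣt² − (Σt)²)]
Numerator: 15×13652.29 − 458.8×465.2 = -8649.41
Denominator: √[(224418.9 − 210497.44)(222586.2 − 216411.04)] = √[13921.46 × 6175.16] = 9271.8522
r = -8649.41 / 9271.8522 ≈ -0.933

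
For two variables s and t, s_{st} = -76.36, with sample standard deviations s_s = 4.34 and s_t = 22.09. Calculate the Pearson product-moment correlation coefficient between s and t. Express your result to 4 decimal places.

r = Cov(s,t) / (s_s · s_t) = -76.36 / (4.34 × 22.09)
  = -76.36 / 95.8706 ≈ -0.7965

-0.7965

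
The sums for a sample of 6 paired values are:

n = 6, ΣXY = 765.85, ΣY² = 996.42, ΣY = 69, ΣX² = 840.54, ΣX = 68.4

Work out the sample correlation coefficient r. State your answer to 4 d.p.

-0.1868

r = (nΣXY − ΣXΣY) / √[(nΣX² − (ΣX)²)(nΣY² − (ΣY)²)]
Numerator: 6×765.85 − 68.4×69 = -124.5
Denominator: √[(5043.24 − 4678.56)(5978.52 − 4761)] = √[364.68 × 1217.52] = 666.3371
r = -124.5 / 666.3371 ≈ -0.1868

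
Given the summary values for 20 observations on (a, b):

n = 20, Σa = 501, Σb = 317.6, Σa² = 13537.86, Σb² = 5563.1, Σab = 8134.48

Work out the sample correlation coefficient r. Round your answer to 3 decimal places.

0.249

r = (nΣab − ΣaΣb) / √[(nΣa² − (Σa)²)(nΣb² − (Σb)²)]
Numerator: 20×8134.48 − 501×317.6 = 3572
Denominator: √[(270757.2 − 251001)(111262 − 100869.76)] = √[19756.2 × 10392.24] = 14328.6835
r = 3572 / 14328.6835 ≈ 0.249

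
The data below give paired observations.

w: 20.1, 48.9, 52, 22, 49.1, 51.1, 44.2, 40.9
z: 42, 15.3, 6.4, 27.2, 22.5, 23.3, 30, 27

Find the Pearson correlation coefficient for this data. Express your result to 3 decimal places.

-0.742

n = 8, Σw = 328.3, Σz = 193.7, Σw² = 14631.69, Σz² = 5457.03, Σwz = 7249.25
nΣwz − ΣwΣz = 57994 − 63591.71 = -5597.71
nΣw² − (Σw)² = 117053.52 − 107780.89 = 9272.63; nΣz² − (Σz)² = 43656.24 − 37519.69 = 6136.55
r = -5597.71 / √(9272.63 × 6136.55) = -5597.71 / 7543.3386 ≈ -0.742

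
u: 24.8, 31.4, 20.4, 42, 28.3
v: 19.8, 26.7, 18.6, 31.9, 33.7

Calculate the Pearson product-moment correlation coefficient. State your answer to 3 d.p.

n = 5, Σu = 146.9, Σv = 130.7, Σu² = 4582.05, Σv² = 3604.19, Σuv = 4002.37
nΣuv − ΣuΣv = 20011.85 − 19199.83 = 812.02
nΣu² − (Σu)² = 22910.25 − 21579.61 = 1330.64; nΣv² − (Σv)² = 18020.95 − 17082.49 = 938.46
r = 812.02 / √(1330.64 × 938.46) = 812.02 / 1117.4759 ≈ 0.727

0.727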